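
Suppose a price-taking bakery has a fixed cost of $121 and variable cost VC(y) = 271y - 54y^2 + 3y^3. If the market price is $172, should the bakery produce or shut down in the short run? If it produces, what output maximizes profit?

Produce at y = 11

Strip out fixed cost: VC = 271y - 54y^2 + 3y^3. Then AVC = 271 - 54y + 3y^2 and MC = 271 - 108y + 9y^2.
The AVC parabola has its vertex at y = 54/6 = 9, where AVC = 271 - 54·9 + 3·9^2 = $28.
Since P = $172 ≥ min AVC = $28, price covers variable cost and the firm should produce.
Solving P = MC: 99 - 108y + 9y^2 = 0 ⇒ y = 1 or 11. On the upward-sloping branch, y* = 11.
Check: AVC at y = 11 is $40 ≤ P, so revenue covers variable cost.
Profit = P·y − TC = 172·11 − 561 = $1331.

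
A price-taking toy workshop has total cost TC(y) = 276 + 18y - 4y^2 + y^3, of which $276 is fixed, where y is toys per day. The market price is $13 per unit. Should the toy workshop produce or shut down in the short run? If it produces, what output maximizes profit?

From TC, MC = TC'(y) = 18 - 8y + 3y^2 and AVC = VC/y = 18 - 4y + y^2.
The AVC parabola has its vertex at y = 4/2 = 2, where AVC = 18 - 4·2 + 2^2 = $14.
With P < min AVC ($13 < $14), every unit sold adds to the loss.
Shutting down limits the loss to fixed cost, $276.

Shut down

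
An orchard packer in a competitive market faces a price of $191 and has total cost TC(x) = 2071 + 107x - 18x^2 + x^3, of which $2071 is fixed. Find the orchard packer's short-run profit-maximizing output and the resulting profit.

AVC = 107 - 18x + x^2 has its minimum $26 at x = 9; price $191 clears that bar, so the firm operates.
With MC = 107 - 36x + 3x^2, P = MC on the upward-sloping part at x* = 14.
TR = 191·14 = 2674. TC = 2071 + 714 = 2785. Profit = 2674 − 2785 = -$111.
By producing, the firm covers all variable cost plus $1960 of fixed cost; shutting down would lose the full $2071.

Profit = -$111 at x = 14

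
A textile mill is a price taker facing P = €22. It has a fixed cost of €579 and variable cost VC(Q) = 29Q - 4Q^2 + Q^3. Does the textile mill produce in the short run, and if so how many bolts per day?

Variable cost is VC = 29Q - 4Q^2 + Q^3, so AVC = VC/Q = 29 - 4Q + Q^2 and MC = dTC/dQ = 29 - 8Q + 3Q^2.
AVC is minimized where dAVC/dQ = -4 + 2Q = 0, at Q = 2; min AVC = 29 - 4·2 + 2^2 = €25.
P = €22 lies below min AVC = €25; no output level covers variable cost.
The firm minimizes its loss by shutting down and losing only its fixed cost of €579.

Shut down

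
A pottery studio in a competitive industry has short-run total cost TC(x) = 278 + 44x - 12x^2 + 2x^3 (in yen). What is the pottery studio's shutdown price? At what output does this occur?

¥26 per unit, at x = 3

Short-run supply begins at min AVC. From VC = 44x - 12x^2 + 2x^3, AVC = 44 - 12x + 2x^2.
At the minimum of AVC, MC = AVC. MC = 44 - 24x + 6x^2; setting MC = AVC gives 4x^2 - 12x = 0, so x = 3. min AVC = 26.
So the shutdown price is ¥26.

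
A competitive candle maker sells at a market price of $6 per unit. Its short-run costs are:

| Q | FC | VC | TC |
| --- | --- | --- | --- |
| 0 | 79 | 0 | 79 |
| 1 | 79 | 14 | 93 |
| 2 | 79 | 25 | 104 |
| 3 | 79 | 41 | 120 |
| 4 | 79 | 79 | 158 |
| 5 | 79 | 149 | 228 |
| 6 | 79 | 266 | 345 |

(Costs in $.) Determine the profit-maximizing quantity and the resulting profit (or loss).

Q = 0 (shut down); profit = -$79

Compute π = P·Q − TC at each output: Q=0: -79; Q=1: -87; Q=2: -92; Q=3: -102; Q=4: -134; Q=5: -198; Q=6: -309.
Profit is highest at Q = 0. Equivalently, the lowest AVC in the table is 25/2 ≈ $12.50 at Q = 2, and P = $6 falls below it — price never covers variable cost, so the firm shuts down and loses only its fixed cost.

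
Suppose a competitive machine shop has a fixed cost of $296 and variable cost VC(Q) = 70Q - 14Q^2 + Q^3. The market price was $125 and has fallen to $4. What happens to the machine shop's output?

Output falls from 11 to 0 (the firm shuts down)

AVC = 70 - 14Q + Q^2, minimized at Q = 7 where min AVC = $21. MC = 70 - 28Q + 3Q^2.
With P = $125 above the shutdown price, P = MC gives Q = 11.
At P = $4 < min AVC = $21, price no longer covers variable cost at any output, so the firm shuts down: Q = 0.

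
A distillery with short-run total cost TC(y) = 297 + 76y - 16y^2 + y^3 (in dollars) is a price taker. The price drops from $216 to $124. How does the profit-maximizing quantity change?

AVC = 76 - 16y + y^2, minimized at y = 8 where min AVC = $12. MC = 76 - 32y + 3y^2.
With P = $216 above the shutdown price, P = MC gives y = 14.
At P = $124 ≥ min AVC, set P = MC: y = 12. The firm stays open but cuts output.

Output falls from 14 to 12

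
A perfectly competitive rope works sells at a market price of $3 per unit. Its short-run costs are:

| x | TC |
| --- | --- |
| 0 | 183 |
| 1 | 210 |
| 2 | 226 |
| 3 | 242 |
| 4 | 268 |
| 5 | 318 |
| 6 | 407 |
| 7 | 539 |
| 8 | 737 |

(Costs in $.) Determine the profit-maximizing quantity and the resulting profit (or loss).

Tabulate TR − TC: x=0: -183; x=1: -207; x=2: -220; x=3: -233; x=4: -256; x=5: -303; x=6: -389; x=7: -518; x=8: -713.
Profit is highest at x = 0. Equivalently, the lowest AVC in the table is 59/3 ≈ $19.67 at x = 3, and P = $3 falls below it — price never covers variable cost, so the firm shuts down and loses only its fixed cost.

x = 0 (shut down); profit = -$183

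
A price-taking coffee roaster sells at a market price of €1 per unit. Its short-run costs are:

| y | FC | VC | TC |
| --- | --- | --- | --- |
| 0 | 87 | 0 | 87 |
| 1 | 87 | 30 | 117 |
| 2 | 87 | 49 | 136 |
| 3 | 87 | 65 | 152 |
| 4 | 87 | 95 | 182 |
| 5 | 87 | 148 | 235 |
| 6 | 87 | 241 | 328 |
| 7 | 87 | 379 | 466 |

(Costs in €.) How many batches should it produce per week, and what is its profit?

y = 0 (shut down); profit = -€87

Compute π = P·y − TC at each output: y=0: -87; y=1: -116; y=2: -134; y=3: -149; y=4: -178; y=5: -230; y=6: -322; y=7: -459.
Profit is highest at y = 0. Equivalently, the lowest AVC in the table is 65/3 ≈ €21.67 at y = 3, and P = €1 falls below it — price never covers variable cost, so the firm shuts down and loses only its fixed cost.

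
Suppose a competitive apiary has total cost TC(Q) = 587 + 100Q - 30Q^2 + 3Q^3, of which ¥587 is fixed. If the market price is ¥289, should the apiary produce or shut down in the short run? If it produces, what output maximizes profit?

Produce at Q = 9

From TC, MC = TC'(Q) = 100 - 60Q + 9Q^2 and AVC = VC/Q = 100 - 30Q + 3Q^2.
AVC hits its minimum where MC = AVC, at Q = 5, giving min AVC = 100 - 30·5 + 3·5^2 = ¥25.
Since P = ¥289 ≥ min AVC = ¥25, price covers variable cost and the firm should produce.
Solving P = MC: -189 - 60Q + 9Q^2 = 0 ⇒ Q = -7/3 or 9. On the upward-sloping branch, Q* = 9.
Check: AVC at Q = 9 is ¥73 ≤ P, so revenue covers variable cost.
Profit = P·Q − TC = 289·9 − 1244 = ¥1357.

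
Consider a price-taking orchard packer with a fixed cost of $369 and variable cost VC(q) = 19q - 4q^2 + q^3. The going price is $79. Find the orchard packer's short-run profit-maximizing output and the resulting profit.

AVC = 19 - 4q + q^2 has its minimum $15 at q = 2; price $79 clears that bar, so the firm operates.
MC = 19 - 8q + 3q^2. Setting P = MC and taking the root on the rising branch gives q* = 6.
TR = 79·6 = 474. TC = 369 + 186 = 555. Profit = 474 − 555 = -$81.
That loss of $81 beats the $369 the firm would lose by shutting down; producing recovers $288 of fixed cost.

Profit = -$81 at q = 6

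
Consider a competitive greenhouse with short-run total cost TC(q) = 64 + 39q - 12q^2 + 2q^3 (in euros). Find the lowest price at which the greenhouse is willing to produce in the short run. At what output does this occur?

The shutdown price is the minimum of AVC. VC = 39q - 12q^2 + 2q^3, so AVC = 39 - 12q + 2q^2.
dAVC/dq = -12 + 4q = 0 gives q = 3. min AVC = 39 - 12·3 + 2·3^2 = 21.
So the shutdown price is €21.

€21 per unit, at q = 3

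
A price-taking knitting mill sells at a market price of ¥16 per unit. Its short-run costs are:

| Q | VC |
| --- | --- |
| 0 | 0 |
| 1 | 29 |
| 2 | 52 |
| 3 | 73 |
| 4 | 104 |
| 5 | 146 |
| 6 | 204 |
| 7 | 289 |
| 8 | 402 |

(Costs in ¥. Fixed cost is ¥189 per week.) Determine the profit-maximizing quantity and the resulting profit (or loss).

Compute π = P·Q − TC at each output: Q=0: -189; Q=1: -202; Q=2: -209; Q=3: -214; Q=4: -229; Q=5: -255; Q=6: -297; Q=7: -366; Q=8: -463.
Profit is highest at Q = 0. Equivalently, the lowest AVC in the table is 73/3 ≈ ¥24.33 at Q = 3, and P = ¥16 falls below it — price never covers variable cost, so the firm shuts down and loses only its fixed cost.

Q = 0 (shut down); profit = -¥189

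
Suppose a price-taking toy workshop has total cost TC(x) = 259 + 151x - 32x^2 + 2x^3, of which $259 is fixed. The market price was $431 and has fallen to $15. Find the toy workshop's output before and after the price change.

Output falls from 14 to 0 (the firm shuts down)

AVC = 151 - 32x + 2x^2, minimized at x = 8 where min AVC = $23. MC = 151 - 64x + 6x^2.
At P = $431 ≥ min AVC, set P = MC on the rising branch: x = 14.
At P = $15 < min AVC = $23, price no longer covers variable cost at any output, so the firm shuts down: x = 0.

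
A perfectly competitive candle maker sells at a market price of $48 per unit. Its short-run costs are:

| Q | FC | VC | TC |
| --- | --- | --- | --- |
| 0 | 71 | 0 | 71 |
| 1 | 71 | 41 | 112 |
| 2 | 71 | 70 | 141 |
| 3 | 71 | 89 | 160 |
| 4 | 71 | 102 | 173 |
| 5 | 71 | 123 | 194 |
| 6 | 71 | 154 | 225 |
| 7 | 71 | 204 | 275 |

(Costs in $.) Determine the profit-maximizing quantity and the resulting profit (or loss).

Q = 6; profit = $63

Tabulate TR − TC: Q=0: -71; Q=1: -64; Q=2: -45; Q=3: -16; Q=4: 19; Q=5: 46; Q=6: 63; Q=7: 61.
Profit is maximized at Q = 6. AVC there is 154/6 = $25.67 ≤ P, so producing beats shutting down (which would give -$71).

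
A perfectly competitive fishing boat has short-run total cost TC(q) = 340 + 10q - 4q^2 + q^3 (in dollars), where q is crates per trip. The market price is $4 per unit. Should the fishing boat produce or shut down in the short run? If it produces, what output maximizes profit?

Shut down

Strip out fixed cost: VC = 10q - 4q^2 + q^3. Then AVC = 10 - 4q + q^2 and MC = 10 - 8q + 3q^2.
The AVC parabola has its vertex at q = 4/2 = 2, where AVC = 10 - 4·2 + 2^2 = $6.
With P < min AVC ($4 < $6), every unit sold adds to the loss.
Best response: produce nothing and absorb the $340 fixed cost.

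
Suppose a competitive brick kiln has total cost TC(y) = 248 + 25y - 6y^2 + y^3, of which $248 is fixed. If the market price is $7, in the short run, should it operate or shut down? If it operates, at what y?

Strip out fixed cost: VC = 25y - 6y^2 + y^3. Then AVC = 25 - 6y + y^2 and MC = 25 - 12y + 3y^2.
The AVC parabola has its vertex at y = 6/2 = 3, where AVC = 25 - 6·3 + 3^2 = $16.
With P < min AVC ($7 < $16), every unit sold adds to the loss.
The firm minimizes its loss by shutting down and losing only its fixed cost of $248.

Shut down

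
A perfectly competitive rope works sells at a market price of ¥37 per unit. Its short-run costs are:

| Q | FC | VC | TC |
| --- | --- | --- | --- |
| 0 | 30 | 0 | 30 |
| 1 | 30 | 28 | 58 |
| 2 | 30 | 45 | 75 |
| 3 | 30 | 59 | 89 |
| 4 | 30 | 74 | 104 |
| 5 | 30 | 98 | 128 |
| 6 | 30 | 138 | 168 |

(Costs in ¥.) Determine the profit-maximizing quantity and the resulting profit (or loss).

Q = 5; profit = ¥57

Tabulate TR − TC: Q=0: -30; Q=1: -21; Q=2: -1; Q=3: 22; Q=4: 44; Q=5: 57; Q=6: 54.
Profit is maximized at Q = 5. AVC there is 98/5 = ¥19.60 ≤ P, so producing beats shutting down (which would give -¥30).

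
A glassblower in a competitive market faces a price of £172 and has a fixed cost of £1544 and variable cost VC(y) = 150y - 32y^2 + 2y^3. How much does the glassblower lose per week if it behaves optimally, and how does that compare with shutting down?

AVC = 150 - 32y + 2y^2 has its minimum £22 at y = 8; price £172 clears that bar, so the firm operates.
With MC = 150 - 64y + 6y^2, P = MC on the upward-sloping part at y* = 11.
TR = 172·11 = 1892. TC = 1544 + 440 = 1984. Profit = 1892 − 1984 = -£92.
That loss of £92 beats the £1544 the firm would lose by shutting down; producing recovers £1452 of fixed cost.

Profit = -£92 at y = 11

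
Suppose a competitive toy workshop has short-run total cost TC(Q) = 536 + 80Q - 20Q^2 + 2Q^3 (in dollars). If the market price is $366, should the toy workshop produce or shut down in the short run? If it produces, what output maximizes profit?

Produce at Q = 11

Variable cost is VC = 80Q - 20Q^2 + 2Q^3, so AVC = VC/Q = 80 - 20Q + 2Q^2 and MC = dTC/dQ = 80 - 40Q + 6Q^2.
The AVC parabola has its vertex at Q = 20/4 = 5, where AVC = 80 - 20·5 + 2·5^2 = $30.
Since P = $366 ≥ min AVC = $30, price covers variable cost and the firm should produce.
Set P = MC: 366 = 80 - 40Q + 6Q^2 → -286 - 40Q + 6Q^2 = 0. The roots are Q = -13/3 and Q = 11; the profit-maximizing output is on the rising part of MC, so Q* = 11.
Check: AVC at Q = 11 is $102 ≤ P, so revenue covers variable cost.
Profit = P·Q − TC = 366·11 − 1658 = $2368.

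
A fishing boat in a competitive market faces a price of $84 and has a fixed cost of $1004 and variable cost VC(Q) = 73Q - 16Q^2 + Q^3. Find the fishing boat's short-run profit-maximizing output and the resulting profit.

AVC = 73 - 16Q + Q^2 has its minimum $9 at Q = 8; price $84 clears that bar, so the firm operates.
MC = 73 - 32Q + 3Q^2. Setting P = MC and taking the root on the rising branch gives Q* = 11.
TR = 84·11 = 924. TC = 1004 + 198 = 1202. Profit = 924 − 1202 = -$278.
That loss of $278 beats the $1004 the firm would lose by shutting down; producing recovers $726 of fixed cost.

Profit = -$278 at Q = 11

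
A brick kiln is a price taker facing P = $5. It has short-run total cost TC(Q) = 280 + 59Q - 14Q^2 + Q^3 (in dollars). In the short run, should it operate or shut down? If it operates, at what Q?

Shut down

Strip out fixed cost: VC = 59Q - 14Q^2 + Q^3. Then AVC = 59 - 14Q + Q^2 and MC = 59 - 28Q + 3Q^2.
AVC hits its minimum where MC = AVC, at Q = 7, giving min AVC = 59 - 14·7 + 7^2 = $10.
P = $5 lies below min AVC = $10; no output level covers variable cost.
The firm minimizes its loss by shutting down and losing only its fixed cost of $280.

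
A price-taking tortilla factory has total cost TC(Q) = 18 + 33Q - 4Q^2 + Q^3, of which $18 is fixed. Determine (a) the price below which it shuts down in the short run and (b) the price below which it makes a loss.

Shutdown price = min AVC. AVC = 33 - 4Q + Q^2, with vertex at Q = 2 and minimum $29.
ATC = 18/Q + 33 - 4Q + Q^2. Setting dATC/dQ = −18/Q^2 − 4 + 2Q = 0 gives Q = 3 (since 2·3^3 − 4·3^2 = 18).
min ATC = 18/3 + 33 − 4·3 + 3^2 = $36. That is the break-even price.
Between these two prices the firm operates at a loss; above $36 it earns a profit.

Shutdown price = $29; break-even price = $36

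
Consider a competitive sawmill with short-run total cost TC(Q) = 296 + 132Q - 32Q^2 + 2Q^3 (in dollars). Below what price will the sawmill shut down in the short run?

$4 per unit

The shutdown price is the minimum of AVC. VC = 132Q - 32Q^2 + 2Q^3, so AVC = 132 - 32Q + 2Q^2.
dAVC/dQ = -32 + 4Q = 0 gives Q = 8. min AVC = 132 - 32·8 + 2·8^2 = 4.
The firm shuts down for any P below $4.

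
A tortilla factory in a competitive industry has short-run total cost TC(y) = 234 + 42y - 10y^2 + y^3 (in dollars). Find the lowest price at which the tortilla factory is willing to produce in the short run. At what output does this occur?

Short-run supply begins at min AVC. From VC = 42y - 10y^2 + y^3, AVC = 42 - 10y + y^2.
dAVC/dy = -10 + 2y = 0 gives y = 5. min AVC = 42 - 10·5 + 5^2 = 17.
So the shutdown price is $17.

$17 per unit, at y = 5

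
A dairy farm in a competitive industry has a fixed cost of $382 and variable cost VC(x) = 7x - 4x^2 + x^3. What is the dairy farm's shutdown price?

The firm shuts down when price falls below the minimum of average variable cost. AVC = VC/x = 7 - 4x + x^2.
dAVC/dx = -4 + 2x = 0 gives x = 2. min AVC = 7 - 4·2 + 2^2 = 3.
So the shutdown price is $3.

$3 per unit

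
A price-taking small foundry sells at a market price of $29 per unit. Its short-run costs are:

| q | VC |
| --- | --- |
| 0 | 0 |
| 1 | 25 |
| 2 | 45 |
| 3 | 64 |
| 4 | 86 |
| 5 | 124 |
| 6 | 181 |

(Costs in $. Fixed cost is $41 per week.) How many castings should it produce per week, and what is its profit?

q = 4; profit = -$11

Tabulate TR − TC: q=0: -41; q=1: -37; q=2: -28; q=3: -18; q=4: -11; q=5: -20; q=6: -48.
Profit is maximized at q = 4. AVC there is 86/4 = $21.50 ≤ P, so producing beats shutting down (which would give -$41).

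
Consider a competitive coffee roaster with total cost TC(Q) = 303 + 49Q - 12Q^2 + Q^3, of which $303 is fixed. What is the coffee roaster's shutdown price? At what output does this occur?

The firm shuts down when price falls below the minimum of average variable cost. AVC = VC/Q = 49 - 12Q + Q^2.
dAVC/dQ = -12 + 2Q = 0 gives Q = 6. min AVC = 49 - 12·6 + 6^2 = 13.
So the shutdown price is $13.

$13 per unit, at Q = 6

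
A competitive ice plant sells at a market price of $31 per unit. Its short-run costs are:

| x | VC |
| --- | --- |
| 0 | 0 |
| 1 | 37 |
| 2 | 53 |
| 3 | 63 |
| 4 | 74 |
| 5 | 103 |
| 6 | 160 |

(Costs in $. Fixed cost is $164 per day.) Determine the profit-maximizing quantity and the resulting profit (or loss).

x = 5; profit = -$112

Profit at each row (π = 31x − TC): x=0: -164; x=1: -170; x=2: -155; x=3: -134; x=4: -114; x=5: -112; x=6: -138.
Profit is maximized at x = 5. AVC there is 103/5 = $20.60 ≤ P, so producing beats shutting down (which would give -$164).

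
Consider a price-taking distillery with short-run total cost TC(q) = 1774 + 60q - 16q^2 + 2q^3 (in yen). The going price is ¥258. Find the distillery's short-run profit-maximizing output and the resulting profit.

AVC = 60 - 16q + 2q^2; min AVC = ¥28 at q = 4. Since P = ¥258 ≥ min AVC, the firm produces.
With MC = 60 - 32q + 6q^2, P = MC on the upward-sloping part at q* = 9.
TR = 258·9 = 2322. TC = 1774 + 702 = 2476. Profit = 2322 − 2476 = -¥154.
Shutting down would mean losing the fixed cost of ¥1774, so operating at a loss of ¥154 is better by ¥1620.

Profit = -¥154 at q = 9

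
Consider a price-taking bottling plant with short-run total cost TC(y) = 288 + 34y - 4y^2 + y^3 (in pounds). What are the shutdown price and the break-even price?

Shutdown price = £30; break-even price = £94

AVC = 34 - 4y + y^2; minimized at y = 2, giving min AVC = £30. That is the shutdown price.
ATC = 288/y + 34 - 4y + y^2. Setting dATC/dy = −288/y^2 − 4 + 2y = 0 gives y = 6 (since 2·6^3 − 4·6^2 = 288).
min ATC = 288/6 + 34 − 4·6 + 6^2 = £94. That is the break-even price.
For £30 ≤ P < £94 the firm produces at a loss; below £30 it shuts down.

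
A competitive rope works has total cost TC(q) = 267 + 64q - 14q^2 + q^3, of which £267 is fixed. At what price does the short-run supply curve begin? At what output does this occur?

The firm shuts down when price falls below the minimum of average variable cost. AVC = VC/q = 64 - 14q + q^2.
At the minimum of AVC, MC = AVC. MC = 64 - 28q + 3q^2; setting MC = AVC gives 2q^2 - 14q = 0, so q = 7. min AVC = 15.
So the shutdown price is £15.

£15 per unit, at q = 7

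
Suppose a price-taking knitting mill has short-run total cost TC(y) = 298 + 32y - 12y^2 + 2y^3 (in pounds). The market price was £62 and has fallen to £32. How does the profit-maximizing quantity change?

MC = 32 - 24y + 6y^2; the shutdown threshold is min AVC = £14 (at y = 3).
At P = £62 ≥ min AVC, set P = MC on the rising branch: y = 5.
At P = £32 ≥ min AVC, set P = MC: y = 4. The firm stays open but cuts output.

Output falls from 5 to 4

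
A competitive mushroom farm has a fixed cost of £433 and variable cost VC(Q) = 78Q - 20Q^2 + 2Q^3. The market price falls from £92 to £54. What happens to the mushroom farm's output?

Output falls from 7 to 6

MC = 78 - 40Q + 6Q^2; the shutdown threshold is min AVC = £28 (at Q = 5).
At P = £92 ≥ min AVC, set P = MC on the rising branch: Q = 7.
At P = £54 ≥ min AVC, set P = MC: Q = 6. The firm stays open but cuts output.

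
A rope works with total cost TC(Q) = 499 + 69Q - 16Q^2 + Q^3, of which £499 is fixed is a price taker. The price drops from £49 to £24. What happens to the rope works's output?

Output falls from 10 to 9

MC = 69 - 32Q + 3Q^2; the shutdown threshold is min AVC = £5 (at Q = 8).
At P = £49 ≥ min AVC, set P = MC on the rising branch: Q = 10.
At P = £24 ≥ min AVC, set P = MC: Q = 9. The firm stays open but cuts output.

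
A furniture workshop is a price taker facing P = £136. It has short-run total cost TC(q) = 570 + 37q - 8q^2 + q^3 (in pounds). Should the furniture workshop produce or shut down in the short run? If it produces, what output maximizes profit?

From TC, MC = TC'(q) = 37 - 16q + 3q^2 and AVC = VC/q = 37 - 8q + q^2.
AVC hits its minimum where MC = AVC, at q = 4, giving min AVC = 37 - 8·4 + 4^2 = £21.
Since P = £136 ≥ min AVC = £21, price covers variable cost and the firm should produce.
P = MC gives -99 - 16q + 3q^2 = 0, with roots -11/3 and 9. Take the larger (rising MC): q* = 9.
Check: AVC at q = 9 is £46 ≤ P, so revenue covers variable cost.
Profit = P·q − TC = 136·9 − 984 = £240.

Produce at q = 9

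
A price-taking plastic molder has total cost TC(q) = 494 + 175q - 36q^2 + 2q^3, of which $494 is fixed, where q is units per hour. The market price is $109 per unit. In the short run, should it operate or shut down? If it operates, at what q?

Produce at q = 11

Variable cost is VC = 175q - 36q^2 + 2q^3, so AVC = VC/q = 175 - 36q + 2q^2 and MC = dTC/dq = 175 - 72q + 6q^2.
The AVC parabola has its vertex at q = 36/4 = 9, where AVC = 175 - 36·9 + 2·9^2 = $13.
P = $109 exceeds min AVC = $13, so the firm stays open.
Set P = MC: 109 = 175 - 72q + 6q^2 → 66 - 72q + 6q^2 = 0. The roots are q = 1 and q = 11; the profit-maximizing output is on the rising part of MC, so q* = 11.
Check: AVC at q = 11 is $21 ≤ P, so revenue covers variable cost.
Profit = P·q − TC = 109·11 − 725 = $474.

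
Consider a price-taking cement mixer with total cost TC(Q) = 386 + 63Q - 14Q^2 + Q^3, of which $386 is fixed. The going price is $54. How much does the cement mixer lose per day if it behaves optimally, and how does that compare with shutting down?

AVC = 63 - 14Q + Q^2; min AVC = $14 at Q = 7. Since P = $54 ≥ min AVC, the firm produces.
MC = 63 - 28Q + 3Q^2. Setting P = MC and taking the root on the rising branch gives Q* = 9.
TR = 54·9 = 486. TC = 386 + 162 = 548. Profit = 486 − 548 = -$62.
Shutting down would mean losing the fixed cost of $386, so operating at a loss of $62 is better by $324.

Profit = -$62 at Q = 9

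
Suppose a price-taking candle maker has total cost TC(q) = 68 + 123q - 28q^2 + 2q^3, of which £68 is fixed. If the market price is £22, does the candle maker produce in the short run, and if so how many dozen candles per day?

Shut down

From TC, MC = TC'(q) = 123 - 56q + 6q^2 and AVC = VC/q = 123 - 28q + 2q^2.
The AVC parabola has its vertex at q = 28/4 = 7, where AVC = 123 - 28·7 + 2·7^2 = £25.
P = £22 lies below min AVC = £25; no output level covers variable cost.
Shutting down limits the loss to fixed cost, £68.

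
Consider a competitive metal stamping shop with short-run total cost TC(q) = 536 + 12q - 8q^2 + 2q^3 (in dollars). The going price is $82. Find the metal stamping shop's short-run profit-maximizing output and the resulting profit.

AVC = 12 - 8q + 2q^2; min AVC = $4 at q = 2. Since P = $82 ≥ min AVC, the firm produces.
MC = 12 - 16q + 6q^2. Setting P = MC and taking the root on the rising branch gives q* = 5.
TR = 82·5 = 410. TC = 536 + 110 = 646. Profit = 410 − 646 = -$236.
Shutting down would mean losing the fixed cost of $536, so operating at a loss of $236 is better by $300.

Profit = -$236 at q = 5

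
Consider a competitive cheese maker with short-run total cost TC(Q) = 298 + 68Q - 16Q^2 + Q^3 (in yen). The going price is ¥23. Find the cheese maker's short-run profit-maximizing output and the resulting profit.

AVC = 68 - 16Q + Q^2; min AVC = ¥4 at Q = 8. Since P = ¥23 ≥ min AVC, the firm produces.
MC = 68 - 32Q + 3Q^2. Setting P = MC and taking the root on the rising branch gives Q* = 9.
TR = 23·9 = 207. TC = 298 + 45 = 343. Profit = 207 − 343 = -¥136.
By producing, the firm covers all variable cost plus ¥162 of fixed cost; shutting down would lose the full ¥298.

Profit = -¥136 at Q = 9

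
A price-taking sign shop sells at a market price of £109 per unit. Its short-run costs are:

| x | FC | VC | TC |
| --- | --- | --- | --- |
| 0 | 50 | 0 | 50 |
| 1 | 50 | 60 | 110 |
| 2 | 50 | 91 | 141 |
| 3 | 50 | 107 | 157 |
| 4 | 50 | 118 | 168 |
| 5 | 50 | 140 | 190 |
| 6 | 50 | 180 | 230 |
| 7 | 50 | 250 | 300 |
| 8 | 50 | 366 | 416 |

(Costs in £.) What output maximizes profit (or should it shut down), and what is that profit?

x = 7; profit = £463

Compute π = P·x − TC at each output: x=0: -50; x=1: -1; x=2: 77; x=3: 170; x=4: 268; x=5: 355; x=6: 424; x=7: 463; x=8: 456.
Profit is maximized at x = 7. AVC there is 250/7 = £35.71 ≤ P, so producing beats shutting down (which would give -£50).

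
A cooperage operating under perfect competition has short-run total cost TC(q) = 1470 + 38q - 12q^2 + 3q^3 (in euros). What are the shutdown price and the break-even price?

Shutdown price = €26; break-even price = €311

Shutdown price = min AVC. AVC = 38 - 12q + 3q^2, with vertex at q = 2 and minimum €26.
ATC = 1470/q + 38 - 12q + 3q^2. Setting dATC/dq = −1470/q^2 − 12 + 6q = 0 gives q = 7 (since 6·7^3 − 12·7^2 = 1470).
min ATC = 1470/7 + 38 − 12·7 + 3·7^2 = €311. That is the break-even price.
Between these two prices the firm operates at a loss; above €311 it earns a profit.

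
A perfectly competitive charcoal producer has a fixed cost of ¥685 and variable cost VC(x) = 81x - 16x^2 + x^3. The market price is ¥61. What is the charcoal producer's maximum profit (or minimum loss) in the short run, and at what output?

AVC = 81 - 16x + x^2; min AVC = ¥17 at x = 8. Since P = ¥61 ≥ min AVC, the firm produces.
With MC = 81 - 32x + 3x^2, P = MC on the upward-sloping part at x* = 10.
TR = 61·10 = 610. TC = 685 + 210 = 895. Profit = 610 − 895 = -¥285.
Shutting down would mean losing the fixed cost of ¥685, so operating at a loss of ¥285 is better by ¥400.

Profit = -¥285 at x = 10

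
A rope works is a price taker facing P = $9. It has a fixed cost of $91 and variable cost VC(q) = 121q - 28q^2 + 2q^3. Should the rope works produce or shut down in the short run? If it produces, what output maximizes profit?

From TC, MC = TC'(q) = 121 - 56q + 6q^2 and AVC = VC/q = 121 - 28q + 2q^2.
The AVC parabola has its vertex at q = 28/4 = 7, where AVC = 121 - 28·7 + 2·7^2 = $23.
Since P = $9 < min AVC = $23, price fails to cover variable cost at any output.
Best response: produce nothing and absorb the $91 fixed cost.

Shut down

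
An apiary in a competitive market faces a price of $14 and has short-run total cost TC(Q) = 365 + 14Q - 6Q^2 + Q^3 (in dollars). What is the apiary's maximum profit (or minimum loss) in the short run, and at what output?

Profit = -$333 at Q = 4

AVC = 14 - 6Q + Q^2; min AVC = $5 at Q = 3. Since P = $14 ≥ min AVC, the firm produces.
MC = 14 - 12Q + 3Q^2. Setting P = MC and taking the root on the rising branch gives Q* = 4.
TR = 14·4 = 56. TC = 365 + 24 = 389. Profit = 56 − 389 = -$333.
That loss of $333 beats the $365 the firm would lose by shutting down; producing recovers $32 of fixed cost.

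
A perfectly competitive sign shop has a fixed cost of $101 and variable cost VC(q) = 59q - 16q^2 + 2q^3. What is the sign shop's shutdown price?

The firm shuts down when price falls below the minimum of average variable cost. AVC = VC/q = 59 - 16q + 2q^2.
dAVC/dq = -16 + 4q = 0 gives q = 4. min AVC = 59 - 16·4 + 2·4^2 = 27.
The firm shuts down for any P below $27.

$27 per unit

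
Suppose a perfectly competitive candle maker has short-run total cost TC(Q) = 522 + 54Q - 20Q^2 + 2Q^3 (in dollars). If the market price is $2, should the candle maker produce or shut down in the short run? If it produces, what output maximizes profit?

Shut down

Variable cost is VC = 54Q - 20Q^2 + 2Q^3, so AVC = VC/Q = 54 - 20Q + 2Q^2 and MC = dTC/dQ = 54 - 40Q + 6Q^2.
The AVC parabola has its vertex at Q = 20/4 = 5, where AVC = 54 - 20·5 + 2·5^2 = $4.
With P < min AVC ($2 < $4), every unit sold adds to the loss.
Shutting down limits the loss to fixed cost, $522.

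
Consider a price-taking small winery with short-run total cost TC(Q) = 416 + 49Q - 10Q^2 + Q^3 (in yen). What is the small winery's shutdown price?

The shutdown price is the minimum of AVC. VC = 49Q - 10Q^2 + Q^3, so AVC = 49 - 10Q + Q^2.
At the minimum of AVC, MC = AVC. MC = 49 - 20Q + 3Q^2; setting MC = AVC gives 2Q^2 - 10Q = 0, so Q = 5. min AVC = 24.
For P < ¥24 the firm produces nothing.

¥24 per unit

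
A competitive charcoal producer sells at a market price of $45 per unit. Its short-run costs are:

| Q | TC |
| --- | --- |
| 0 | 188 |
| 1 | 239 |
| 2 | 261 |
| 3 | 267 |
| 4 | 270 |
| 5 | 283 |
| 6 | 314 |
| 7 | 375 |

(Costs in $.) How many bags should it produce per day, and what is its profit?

Q = 6; profit = -$44

Profit at each row (π = 45Q − TC): Q=0: -188; Q=1: -194; Q=2: -171; Q=3: -132; Q=4: -90; Q=5: -58; Q=6: -44; Q=7: -60.
Profit is maximized at Q = 6. AVC there is 126/6 = $21 ≤ P, so producing beats shutting down (which would give -$188).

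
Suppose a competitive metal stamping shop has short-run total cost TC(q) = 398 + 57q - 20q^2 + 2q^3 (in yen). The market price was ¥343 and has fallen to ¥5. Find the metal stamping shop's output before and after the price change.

MC = 57 - 40q + 6q^2; the shutdown threshold is min AVC = ¥7 (at q = 5).
At P = ¥343 ≥ min AVC, set P = MC on the rising branch: q = 11.
At P = ¥5 < min AVC = ¥7, price no longer covers variable cost at any output, so the firm shuts down: q = 0.

Output falls from 11 to 0 (the firm shuts down)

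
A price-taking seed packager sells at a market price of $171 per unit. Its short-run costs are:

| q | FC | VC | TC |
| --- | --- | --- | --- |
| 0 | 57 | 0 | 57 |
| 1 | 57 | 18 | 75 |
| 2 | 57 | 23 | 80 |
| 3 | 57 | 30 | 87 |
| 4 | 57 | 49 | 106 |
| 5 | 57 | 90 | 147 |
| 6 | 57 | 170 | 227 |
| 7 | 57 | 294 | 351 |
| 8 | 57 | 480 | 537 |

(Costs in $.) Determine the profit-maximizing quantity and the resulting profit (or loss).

Compute π = P·q − TC at each output: q=0: -57; q=1: 96; q=2: 262; q=3: 426; q=4: 578; q=5: 708; q=6: 799; q=7: 846; q=8: 831.
Profit is maximized at q = 7. AVC there is 294/7 = $42 ≤ P, so producing beats shutting down (which would give -$57).

q = 7; profit = $846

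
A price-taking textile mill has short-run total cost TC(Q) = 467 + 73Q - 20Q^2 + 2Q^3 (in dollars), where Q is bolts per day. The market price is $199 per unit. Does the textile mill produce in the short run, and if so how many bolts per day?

Produce at Q = 9

Strip out fixed cost: VC = 73Q - 20Q^2 + 2Q^3. Then AVC = 73 - 20Q + 2Q^2 and MC = 73 - 40Q + 6Q^2.
AVC hits its minimum where MC = AVC, at Q = 5, giving min AVC = 73 - 20·5 + 2·5^2 = $23.
P = $199 exceeds min AVC = $23, so the firm stays open.
P = MC gives -126 - 40Q + 6Q^2 = 0, with roots -7/3 and 9. Take the larger (rising MC): Q* = 9.
Check: AVC at Q = 9 is $55 ≤ P, so revenue covers variable cost.
Profit = P·Q − TC = 199·9 − 962 = $829.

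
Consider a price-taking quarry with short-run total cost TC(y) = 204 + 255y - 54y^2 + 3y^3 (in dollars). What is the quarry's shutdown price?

$12 per unit

The firm shuts down when price falls below the minimum of average variable cost. AVC = VC/y = 255 - 54y + 3y^2.
dAVC/dy = -54 + 6y = 0 gives y = 9. min AVC = 255 - 54·9 + 3·9^2 = 12.
The firm shuts down for any P below $12.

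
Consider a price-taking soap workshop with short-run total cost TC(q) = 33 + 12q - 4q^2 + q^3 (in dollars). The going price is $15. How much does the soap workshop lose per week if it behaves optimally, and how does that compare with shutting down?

Profit = -$15 at q = 3

AVC = 12 - 4q + q^2 has its minimum $8 at q = 2; price $15 clears that bar, so the firm operates.
With MC = 12 - 8q + 3q^2, P = MC on the upward-sloping part at q* = 3.
TR = 15·3 = 45. TC = 33 + 27 = 60. Profit = 45 − 60 = -$15.
That loss of $15 beats the $33 the firm would lose by shutting down; producing recovers $18 of fixed cost.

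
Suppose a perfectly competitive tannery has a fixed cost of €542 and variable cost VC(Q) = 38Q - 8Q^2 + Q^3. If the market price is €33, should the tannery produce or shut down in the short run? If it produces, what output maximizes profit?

Produce at Q = 5

Strip out fixed cost: VC = 38Q - 8Q^2 + Q^3. Then AVC = 38 - 8Q + Q^2 and MC = 38 - 16Q + 3Q^2.
AVC hits its minimum where MC = AVC, at Q = 4, giving min AVC = 38 - 8·4 + 4^2 = €22.
P = €33 exceeds min AVC = €22, so the firm stays open.
P = MC gives 5 - 16Q + 3Q^2 = 0, with roots 1/3 and 5. Take the larger (rising MC): Q* = 5.
Check: AVC at Q = 5 is €23 ≤ P, so revenue covers variable cost.
Profit = P·Q − TC = 33·5 − 657 = -€492, a loss, but smaller than the €542 fixed cost the firm would lose by shutting down.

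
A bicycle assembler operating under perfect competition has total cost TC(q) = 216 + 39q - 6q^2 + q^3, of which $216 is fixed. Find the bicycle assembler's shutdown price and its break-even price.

Shutdown price = min AVC. AVC = 39 - 6q + q^2, with vertex at q = 3 and minimum $30.
ATC = 216/q + 39 - 6q + q^2. Setting dATC/dq = −216/q^2 − 6 + 2q = 0 gives q = 6 (since 2·6^3 − 6·6^2 = 216).
min ATC = 216/6 + 39 − 6·6 + 6^2 = $75. That is the break-even price.
For $30 ≤ P < $75 the firm produces at a loss; below $30 it shuts down.

Shutdown price = $30; break-even price = $75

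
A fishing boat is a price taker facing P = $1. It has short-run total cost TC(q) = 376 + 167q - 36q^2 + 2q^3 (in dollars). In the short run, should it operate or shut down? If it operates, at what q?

Shut down

Variable cost is VC = 167q - 36q^2 + 2q^3, so AVC = VC/q = 167 - 36q + 2q^2 and MC = dTC/dq = 167 - 72q + 6q^2.
AVC is minimized where dAVC/dq = -36 + 4q = 0, at q = 9; min AVC = 167 - 36·9 + 2·9^2 = $5.
Since P = $1 < min AVC = $5, price fails to cover variable cost at any output.
Best response: produce nothing and absorb the $376 fixed cost.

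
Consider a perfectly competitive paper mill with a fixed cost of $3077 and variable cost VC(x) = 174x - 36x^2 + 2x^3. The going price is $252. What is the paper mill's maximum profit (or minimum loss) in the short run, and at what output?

Profit = -$373 at x = 13

AVC = 174 - 36x + 2x^2 has its minimum $12 at x = 9; price $252 clears that bar, so the firm operates.
With MC = 174 - 72x + 6x^2, P = MC on the upward-sloping part at x* = 13.
TR = 252·13 = 3276. TC = 3077 + 572 = 3649. Profit = 3276 − 3649 = -$373.
That loss of $373 beats the $3077 the firm would lose by shutting down; producing recovers $2704 of fixed cost.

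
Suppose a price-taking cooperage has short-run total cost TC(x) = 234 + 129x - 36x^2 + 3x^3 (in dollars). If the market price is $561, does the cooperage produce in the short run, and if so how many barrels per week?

From TC, MC = TC'(x) = 129 - 72x + 9x^2 and AVC = VC/x = 129 - 36x + 3x^2.
The AVC parabola has its vertex at x = 36/6 = 6, where AVC = 129 - 36·6 + 3·6^2 = $21.
Since P = $561 ≥ min AVC = $21, price covers variable cost and the firm should produce.
P = MC gives -432 - 72x + 9x^2 = 0, with roots -4 and 12. Take the larger (rising MC): x* = 12.
Check: AVC at x = 12 is $129 ≤ P, so revenue covers variable cost.
Profit = P·x − TC = 561·12 − 1782 = $4950.

Produce at x = 12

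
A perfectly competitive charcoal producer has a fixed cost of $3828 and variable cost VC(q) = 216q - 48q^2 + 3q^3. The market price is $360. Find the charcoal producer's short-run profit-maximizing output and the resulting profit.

Profit = -$372 at q = 12

AVC = 216 - 48q + 3q^2 has its minimum $24 at q = 8; price $360 clears that bar, so the firm operates.
MC = 216 - 96q + 9q^2. Setting P = MC and taking the root on the rising branch gives q* = 12.
TR = 360·12 = 4320. TC = 3828 + 864 = 4692. Profit = 4320 − 4692 = -$372.
By producing, the firm covers all variable cost plus $3456 of fixed cost; shutting down would lose the full $3828.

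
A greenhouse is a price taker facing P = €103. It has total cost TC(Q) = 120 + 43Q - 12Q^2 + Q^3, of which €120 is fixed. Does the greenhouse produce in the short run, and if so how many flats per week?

Produce at Q = 10

Variable cost is VC = 43Q - 12Q^2 + Q^3, so AVC = VC/Q = 43 - 12Q + Q^2 and MC = dTC/dQ = 43 - 24Q + 3Q^2.
AVC hits its minimum where MC = AVC, at Q = 6, giving min AVC = 43 - 12·6 + 6^2 = €7.
Because €103 ≥ €7, revenue can cover variable cost; the firm operates.
Solving P = MC: -60 - 24Q + 3Q^2 = 0 ⇒ Q = -2 or 10. On the upward-sloping branch, Q* = 10.
Check: AVC at Q = 10 is €23 ≤ P, so revenue covers variable cost.
Profit = P·Q − TC = 103·10 − 350 = €680.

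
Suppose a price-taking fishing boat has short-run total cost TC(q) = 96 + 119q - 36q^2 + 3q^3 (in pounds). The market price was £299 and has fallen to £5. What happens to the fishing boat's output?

Output falls from 10 to 0 (the firm shuts down)

MC = 119 - 72q + 9q^2; the shutdown threshold is min AVC = £11 (at q = 6).
With P = £299 above the shutdown price, P = MC gives q = 10.
At P = £5 < min AVC = £11, price no longer covers variable cost at any output, so the firm shuts down: q = 0.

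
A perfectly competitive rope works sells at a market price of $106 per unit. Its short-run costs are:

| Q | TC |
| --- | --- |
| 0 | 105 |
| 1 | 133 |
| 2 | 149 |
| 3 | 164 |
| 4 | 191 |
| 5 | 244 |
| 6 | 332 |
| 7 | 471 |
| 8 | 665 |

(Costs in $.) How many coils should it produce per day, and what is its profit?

Profit at each row (π = 106Q − TC): Q=0: -105; Q=1: -27; Q=2: 63; Q=3: 154; Q=4: 233; Q=5: 286; Q=6: 304; Q=7: 271; Q=8: 183.
Profit is maximized at Q = 6. AVC there is 227/6 = $37.83 ≤ P, so producing beats shutting down (which would give -$105).

Q = 6; profit = $304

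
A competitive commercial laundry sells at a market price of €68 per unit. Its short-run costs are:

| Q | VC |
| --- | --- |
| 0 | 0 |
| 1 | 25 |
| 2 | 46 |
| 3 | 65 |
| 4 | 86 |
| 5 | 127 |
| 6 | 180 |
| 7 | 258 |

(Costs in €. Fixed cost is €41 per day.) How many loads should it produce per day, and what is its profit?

Profit at each row (π = 68Q − TC): Q=0: -41; Q=1: 2; Q=2: 49; Q=3: 98; Q=4: 145; Q=5: 172; Q=6: 187; Q=7: 177.
Profit is maximized at Q = 6. AVC there is 180/6 = €30 ≤ P, so producing beats shutting down (which would give -€41).

Q = 6; profit = €187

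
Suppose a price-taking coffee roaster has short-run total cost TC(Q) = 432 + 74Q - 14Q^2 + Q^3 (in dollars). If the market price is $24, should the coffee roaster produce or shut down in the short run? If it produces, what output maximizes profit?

Shut down

Strip out fixed cost: VC = 74Q - 14Q^2 + Q^3. Then AVC = 74 - 14Q + Q^2 and MC = 74 - 28Q + 3Q^2.
AVC hits its minimum where MC = AVC, at Q = 7, giving min AVC = 74 - 14·7 + 7^2 = $25.
With P < min AVC ($24 < $25), every unit sold adds to the loss.
The firm minimizes its loss by shutting down and losing only its fixed cost of $432.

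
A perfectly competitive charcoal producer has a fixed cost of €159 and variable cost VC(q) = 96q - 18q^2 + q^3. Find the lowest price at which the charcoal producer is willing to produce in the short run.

€15 per unit

The firm shuts down when price falls below the minimum of average variable cost. AVC = VC/q = 96 - 18q + q^2.
dAVC/dq = -18 + 2q = 0 gives q = 9. min AVC = 96 - 18·9 + 9^2 = 15.
So the shutdown price is €15.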